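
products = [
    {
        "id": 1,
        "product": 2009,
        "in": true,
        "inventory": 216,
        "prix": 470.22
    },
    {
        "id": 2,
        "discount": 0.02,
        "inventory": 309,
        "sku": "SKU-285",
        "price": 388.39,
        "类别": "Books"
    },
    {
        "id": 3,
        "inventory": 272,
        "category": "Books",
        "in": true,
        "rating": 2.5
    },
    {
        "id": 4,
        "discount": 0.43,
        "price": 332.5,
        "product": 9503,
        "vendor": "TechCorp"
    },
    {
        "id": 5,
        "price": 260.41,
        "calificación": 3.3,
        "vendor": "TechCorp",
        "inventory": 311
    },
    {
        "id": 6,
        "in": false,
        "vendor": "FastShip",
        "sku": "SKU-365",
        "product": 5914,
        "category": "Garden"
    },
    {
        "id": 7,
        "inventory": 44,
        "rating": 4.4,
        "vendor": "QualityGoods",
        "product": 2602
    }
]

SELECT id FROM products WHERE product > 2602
[4, 6]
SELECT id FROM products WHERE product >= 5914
[4, 6]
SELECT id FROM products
[1, 2, 3, 4, 5, 6, 7]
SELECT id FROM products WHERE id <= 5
[1, 2, 3, 4, 5]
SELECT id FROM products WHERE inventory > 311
[]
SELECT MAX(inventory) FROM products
311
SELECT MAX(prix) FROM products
470.22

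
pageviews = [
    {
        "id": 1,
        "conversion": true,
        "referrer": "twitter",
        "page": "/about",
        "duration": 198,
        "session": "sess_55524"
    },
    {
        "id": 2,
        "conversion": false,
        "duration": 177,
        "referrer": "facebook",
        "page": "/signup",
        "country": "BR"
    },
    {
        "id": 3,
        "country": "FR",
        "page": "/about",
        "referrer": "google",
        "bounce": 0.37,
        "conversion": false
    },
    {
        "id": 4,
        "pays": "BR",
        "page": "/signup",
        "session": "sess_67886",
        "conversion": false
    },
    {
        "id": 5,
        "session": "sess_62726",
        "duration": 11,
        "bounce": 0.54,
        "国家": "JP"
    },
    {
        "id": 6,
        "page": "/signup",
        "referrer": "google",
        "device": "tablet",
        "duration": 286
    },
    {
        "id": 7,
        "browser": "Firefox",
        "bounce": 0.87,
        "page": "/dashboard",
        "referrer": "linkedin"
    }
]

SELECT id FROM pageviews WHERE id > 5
[6, 7]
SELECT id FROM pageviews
[1, 2, 3, 4, 5, 6, 7]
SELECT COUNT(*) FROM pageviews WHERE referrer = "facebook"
1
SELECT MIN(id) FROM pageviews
1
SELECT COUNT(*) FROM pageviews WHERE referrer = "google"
2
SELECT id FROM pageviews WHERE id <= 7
[1, 2, 3, 4, 5, 6, 7]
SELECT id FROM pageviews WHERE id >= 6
[6, 7]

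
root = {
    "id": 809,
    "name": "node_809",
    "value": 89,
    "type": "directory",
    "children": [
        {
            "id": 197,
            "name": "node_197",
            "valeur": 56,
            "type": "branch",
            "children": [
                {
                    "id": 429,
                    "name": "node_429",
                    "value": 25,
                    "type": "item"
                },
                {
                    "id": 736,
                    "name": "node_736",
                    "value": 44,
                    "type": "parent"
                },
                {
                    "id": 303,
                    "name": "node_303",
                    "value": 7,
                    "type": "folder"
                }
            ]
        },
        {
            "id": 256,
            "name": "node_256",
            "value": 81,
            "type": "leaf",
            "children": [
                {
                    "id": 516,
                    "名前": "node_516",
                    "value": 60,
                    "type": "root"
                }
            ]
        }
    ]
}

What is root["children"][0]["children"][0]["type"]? "item"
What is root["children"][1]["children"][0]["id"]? 516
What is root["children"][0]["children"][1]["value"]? 44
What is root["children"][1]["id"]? 256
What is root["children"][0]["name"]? "node_197"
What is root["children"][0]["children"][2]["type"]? "folder"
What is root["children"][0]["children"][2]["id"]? 303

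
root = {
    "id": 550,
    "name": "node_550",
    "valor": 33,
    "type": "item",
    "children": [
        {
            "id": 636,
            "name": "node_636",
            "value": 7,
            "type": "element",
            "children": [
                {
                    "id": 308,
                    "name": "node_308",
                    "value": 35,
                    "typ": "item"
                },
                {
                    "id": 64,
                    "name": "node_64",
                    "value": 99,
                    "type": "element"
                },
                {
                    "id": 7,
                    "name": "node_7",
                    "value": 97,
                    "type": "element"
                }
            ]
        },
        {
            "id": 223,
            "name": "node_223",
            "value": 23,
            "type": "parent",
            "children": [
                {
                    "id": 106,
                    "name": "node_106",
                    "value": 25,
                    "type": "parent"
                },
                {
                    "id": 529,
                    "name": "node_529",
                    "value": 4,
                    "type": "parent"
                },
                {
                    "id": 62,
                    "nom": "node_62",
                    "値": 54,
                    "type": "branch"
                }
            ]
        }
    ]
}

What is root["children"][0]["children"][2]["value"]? 97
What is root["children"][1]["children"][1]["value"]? 4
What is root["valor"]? 33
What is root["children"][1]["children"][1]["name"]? "node_529"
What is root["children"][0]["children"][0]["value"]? 35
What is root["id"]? 550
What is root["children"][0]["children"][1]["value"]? 99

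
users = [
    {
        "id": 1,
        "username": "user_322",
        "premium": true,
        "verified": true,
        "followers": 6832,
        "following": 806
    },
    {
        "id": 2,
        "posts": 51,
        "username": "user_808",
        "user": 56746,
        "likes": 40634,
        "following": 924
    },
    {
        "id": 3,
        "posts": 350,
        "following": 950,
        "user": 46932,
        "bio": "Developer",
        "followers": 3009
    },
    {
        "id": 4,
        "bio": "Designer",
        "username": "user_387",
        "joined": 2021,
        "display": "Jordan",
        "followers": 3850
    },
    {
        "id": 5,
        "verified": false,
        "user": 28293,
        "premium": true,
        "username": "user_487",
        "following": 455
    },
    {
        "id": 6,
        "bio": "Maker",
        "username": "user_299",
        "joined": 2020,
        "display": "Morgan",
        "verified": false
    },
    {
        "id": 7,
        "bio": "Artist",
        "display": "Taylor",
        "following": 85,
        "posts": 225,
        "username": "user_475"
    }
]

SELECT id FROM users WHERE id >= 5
[5, 6, 7]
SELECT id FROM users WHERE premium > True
[]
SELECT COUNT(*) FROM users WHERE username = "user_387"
1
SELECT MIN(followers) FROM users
3009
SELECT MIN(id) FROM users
1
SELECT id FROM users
[1, 2, 3, 4, 5, 6, 7]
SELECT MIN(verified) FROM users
False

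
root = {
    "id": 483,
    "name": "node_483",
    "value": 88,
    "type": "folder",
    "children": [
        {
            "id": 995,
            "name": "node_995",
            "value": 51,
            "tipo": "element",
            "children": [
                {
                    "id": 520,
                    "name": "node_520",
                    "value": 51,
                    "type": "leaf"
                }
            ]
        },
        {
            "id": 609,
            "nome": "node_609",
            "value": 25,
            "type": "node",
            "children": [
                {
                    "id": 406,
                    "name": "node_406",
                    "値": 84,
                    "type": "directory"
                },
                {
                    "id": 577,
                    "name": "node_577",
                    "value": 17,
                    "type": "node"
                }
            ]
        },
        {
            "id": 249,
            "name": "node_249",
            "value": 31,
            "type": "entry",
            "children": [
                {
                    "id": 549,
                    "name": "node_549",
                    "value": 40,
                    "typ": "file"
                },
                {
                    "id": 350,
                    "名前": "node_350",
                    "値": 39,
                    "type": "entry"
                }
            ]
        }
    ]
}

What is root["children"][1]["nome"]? "node_609"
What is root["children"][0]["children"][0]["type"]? "leaf"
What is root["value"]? 88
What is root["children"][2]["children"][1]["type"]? "entry"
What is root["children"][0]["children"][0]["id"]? 520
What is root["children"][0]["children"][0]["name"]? "node_520"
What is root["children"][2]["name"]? "node_249"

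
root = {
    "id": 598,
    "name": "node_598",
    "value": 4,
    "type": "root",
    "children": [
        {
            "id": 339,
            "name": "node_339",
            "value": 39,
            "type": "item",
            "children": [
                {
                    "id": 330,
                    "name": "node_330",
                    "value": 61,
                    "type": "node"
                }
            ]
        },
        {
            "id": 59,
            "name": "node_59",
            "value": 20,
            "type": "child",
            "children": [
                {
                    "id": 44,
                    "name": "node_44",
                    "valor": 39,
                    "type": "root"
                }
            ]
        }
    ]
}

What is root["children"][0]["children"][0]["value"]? 61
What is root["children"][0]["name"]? "node_339"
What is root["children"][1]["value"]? 20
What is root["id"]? 598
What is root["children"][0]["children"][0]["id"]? 330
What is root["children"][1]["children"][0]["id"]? 44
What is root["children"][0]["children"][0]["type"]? "node"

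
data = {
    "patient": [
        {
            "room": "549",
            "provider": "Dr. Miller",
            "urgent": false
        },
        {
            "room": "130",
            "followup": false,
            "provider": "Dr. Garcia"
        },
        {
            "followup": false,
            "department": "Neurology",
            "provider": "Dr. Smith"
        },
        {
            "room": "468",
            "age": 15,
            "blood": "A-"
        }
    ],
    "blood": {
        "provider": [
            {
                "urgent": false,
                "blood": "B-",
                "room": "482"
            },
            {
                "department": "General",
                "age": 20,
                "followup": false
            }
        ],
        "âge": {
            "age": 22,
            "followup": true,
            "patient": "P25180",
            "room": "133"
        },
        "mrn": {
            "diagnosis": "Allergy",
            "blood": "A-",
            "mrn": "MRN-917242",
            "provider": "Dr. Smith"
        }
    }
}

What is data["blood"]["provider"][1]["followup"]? False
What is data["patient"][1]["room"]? "130"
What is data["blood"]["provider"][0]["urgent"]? False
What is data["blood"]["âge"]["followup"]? True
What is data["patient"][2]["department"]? "Neurology"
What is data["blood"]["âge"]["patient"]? "P25180"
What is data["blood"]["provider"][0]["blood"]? "B-"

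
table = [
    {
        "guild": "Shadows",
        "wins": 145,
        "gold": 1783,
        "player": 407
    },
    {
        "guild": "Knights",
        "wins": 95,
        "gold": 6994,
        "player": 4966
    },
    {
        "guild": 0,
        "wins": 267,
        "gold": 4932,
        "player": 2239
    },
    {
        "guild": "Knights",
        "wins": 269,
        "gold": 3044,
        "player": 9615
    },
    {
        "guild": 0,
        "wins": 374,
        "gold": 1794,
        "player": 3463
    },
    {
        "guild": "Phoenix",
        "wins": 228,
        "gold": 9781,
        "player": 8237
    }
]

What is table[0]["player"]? 407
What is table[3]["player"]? 9615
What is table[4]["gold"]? 1794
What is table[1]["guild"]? "Knights"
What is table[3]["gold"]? 3044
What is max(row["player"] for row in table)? 9615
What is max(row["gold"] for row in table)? 9781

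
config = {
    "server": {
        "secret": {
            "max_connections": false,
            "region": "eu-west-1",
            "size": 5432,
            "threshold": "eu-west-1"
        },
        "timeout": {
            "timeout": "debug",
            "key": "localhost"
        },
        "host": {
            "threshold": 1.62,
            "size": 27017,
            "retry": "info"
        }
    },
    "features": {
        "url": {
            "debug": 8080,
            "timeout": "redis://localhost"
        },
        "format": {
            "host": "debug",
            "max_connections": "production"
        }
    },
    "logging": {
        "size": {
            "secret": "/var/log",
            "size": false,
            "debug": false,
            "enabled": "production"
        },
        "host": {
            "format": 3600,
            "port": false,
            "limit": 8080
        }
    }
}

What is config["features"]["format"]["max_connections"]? "production"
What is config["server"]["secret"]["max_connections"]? False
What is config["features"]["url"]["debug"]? 8080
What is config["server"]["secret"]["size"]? 5432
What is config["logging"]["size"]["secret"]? "/var/log"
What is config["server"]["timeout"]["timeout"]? "debug"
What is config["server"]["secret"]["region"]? "eu-west-1"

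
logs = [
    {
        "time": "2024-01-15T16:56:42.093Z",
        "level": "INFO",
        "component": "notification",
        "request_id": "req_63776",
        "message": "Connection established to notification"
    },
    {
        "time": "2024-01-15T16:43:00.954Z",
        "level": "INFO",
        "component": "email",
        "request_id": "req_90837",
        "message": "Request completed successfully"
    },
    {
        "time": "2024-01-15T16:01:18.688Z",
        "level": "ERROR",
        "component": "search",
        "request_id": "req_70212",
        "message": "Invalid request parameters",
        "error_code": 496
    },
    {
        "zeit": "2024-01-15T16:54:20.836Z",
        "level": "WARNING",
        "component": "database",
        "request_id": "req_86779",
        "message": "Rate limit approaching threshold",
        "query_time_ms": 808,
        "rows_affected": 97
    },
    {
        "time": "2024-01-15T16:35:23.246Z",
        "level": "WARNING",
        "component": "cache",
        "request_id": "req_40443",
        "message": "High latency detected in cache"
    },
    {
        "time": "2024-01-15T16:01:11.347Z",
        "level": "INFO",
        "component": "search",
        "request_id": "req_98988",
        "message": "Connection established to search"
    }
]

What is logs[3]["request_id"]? "req_86779"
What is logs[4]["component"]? "cache"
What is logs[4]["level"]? "WARNING"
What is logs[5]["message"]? "Connection established to search"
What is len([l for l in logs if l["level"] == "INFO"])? 3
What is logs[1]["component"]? "email"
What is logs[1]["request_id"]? "req_90837"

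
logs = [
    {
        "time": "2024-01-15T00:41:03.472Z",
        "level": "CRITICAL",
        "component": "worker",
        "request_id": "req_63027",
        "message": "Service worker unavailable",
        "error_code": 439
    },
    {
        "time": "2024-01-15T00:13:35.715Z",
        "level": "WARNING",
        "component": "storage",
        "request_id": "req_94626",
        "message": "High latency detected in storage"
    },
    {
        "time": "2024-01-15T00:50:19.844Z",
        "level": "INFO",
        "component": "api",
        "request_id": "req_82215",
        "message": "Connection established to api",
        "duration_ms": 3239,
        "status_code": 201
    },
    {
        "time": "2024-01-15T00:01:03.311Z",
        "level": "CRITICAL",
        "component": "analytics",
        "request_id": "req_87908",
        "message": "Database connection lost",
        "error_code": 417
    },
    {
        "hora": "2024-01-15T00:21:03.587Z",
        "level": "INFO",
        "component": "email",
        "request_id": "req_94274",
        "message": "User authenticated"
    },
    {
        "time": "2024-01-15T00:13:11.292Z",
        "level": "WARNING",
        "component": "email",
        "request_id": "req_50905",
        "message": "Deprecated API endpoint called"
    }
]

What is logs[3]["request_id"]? "req_87908"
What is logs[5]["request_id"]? "req_50905"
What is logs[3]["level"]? "CRITICAL"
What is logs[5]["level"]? "WARNING"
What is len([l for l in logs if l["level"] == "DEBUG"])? 0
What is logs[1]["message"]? "High latency detected in storage"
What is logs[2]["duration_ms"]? 3239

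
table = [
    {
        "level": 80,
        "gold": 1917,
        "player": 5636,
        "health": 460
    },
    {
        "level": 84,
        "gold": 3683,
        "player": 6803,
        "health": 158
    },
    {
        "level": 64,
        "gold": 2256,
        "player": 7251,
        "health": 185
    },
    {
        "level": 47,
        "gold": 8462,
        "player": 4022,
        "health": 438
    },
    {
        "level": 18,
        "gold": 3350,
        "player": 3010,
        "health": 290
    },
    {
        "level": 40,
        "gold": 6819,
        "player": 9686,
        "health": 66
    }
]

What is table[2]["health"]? 185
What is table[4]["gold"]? 3350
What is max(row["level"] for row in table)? 84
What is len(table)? 6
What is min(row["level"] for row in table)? 18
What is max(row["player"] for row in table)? 9686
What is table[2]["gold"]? 2256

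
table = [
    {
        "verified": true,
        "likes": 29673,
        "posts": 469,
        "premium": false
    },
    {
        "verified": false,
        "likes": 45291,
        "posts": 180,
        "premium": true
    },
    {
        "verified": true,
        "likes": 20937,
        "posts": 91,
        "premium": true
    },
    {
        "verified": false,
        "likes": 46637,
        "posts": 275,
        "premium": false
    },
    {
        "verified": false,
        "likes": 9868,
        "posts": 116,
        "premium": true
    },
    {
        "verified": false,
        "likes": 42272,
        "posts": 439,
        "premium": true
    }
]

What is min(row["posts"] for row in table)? 91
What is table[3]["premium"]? False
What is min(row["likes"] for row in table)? 9868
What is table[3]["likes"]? 46637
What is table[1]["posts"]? 180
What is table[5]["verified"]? False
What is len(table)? 6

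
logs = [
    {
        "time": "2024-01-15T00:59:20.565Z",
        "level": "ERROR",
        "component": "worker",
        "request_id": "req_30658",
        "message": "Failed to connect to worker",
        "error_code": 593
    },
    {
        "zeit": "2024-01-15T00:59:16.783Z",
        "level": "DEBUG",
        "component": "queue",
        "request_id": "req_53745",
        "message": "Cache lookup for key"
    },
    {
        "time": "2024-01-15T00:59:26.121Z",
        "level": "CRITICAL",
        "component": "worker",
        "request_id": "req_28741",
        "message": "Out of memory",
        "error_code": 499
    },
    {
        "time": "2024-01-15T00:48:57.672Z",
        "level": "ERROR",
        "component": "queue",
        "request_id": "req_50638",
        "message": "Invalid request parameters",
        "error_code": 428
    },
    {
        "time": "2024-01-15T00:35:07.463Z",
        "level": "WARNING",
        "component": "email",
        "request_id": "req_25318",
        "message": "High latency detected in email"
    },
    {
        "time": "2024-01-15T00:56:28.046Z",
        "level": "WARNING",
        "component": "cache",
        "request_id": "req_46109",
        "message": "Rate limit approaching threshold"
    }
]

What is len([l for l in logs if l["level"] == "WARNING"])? 2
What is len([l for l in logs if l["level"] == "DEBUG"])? 1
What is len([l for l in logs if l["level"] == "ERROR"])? 2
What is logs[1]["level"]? "DEBUG"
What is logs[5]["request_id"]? "req_46109"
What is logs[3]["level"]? "ERROR"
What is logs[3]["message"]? "Invalid request parameters"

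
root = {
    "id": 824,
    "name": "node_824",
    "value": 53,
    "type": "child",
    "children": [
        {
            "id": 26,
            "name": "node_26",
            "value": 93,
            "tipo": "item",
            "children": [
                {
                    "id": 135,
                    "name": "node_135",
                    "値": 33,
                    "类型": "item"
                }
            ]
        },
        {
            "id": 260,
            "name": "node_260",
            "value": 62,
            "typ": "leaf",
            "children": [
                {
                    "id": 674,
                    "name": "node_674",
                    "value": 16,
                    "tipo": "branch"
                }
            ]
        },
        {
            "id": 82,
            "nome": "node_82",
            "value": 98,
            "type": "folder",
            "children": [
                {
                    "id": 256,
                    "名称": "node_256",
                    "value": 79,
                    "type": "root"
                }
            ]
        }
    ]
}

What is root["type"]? "child"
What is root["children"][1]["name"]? "node_260"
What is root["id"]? 824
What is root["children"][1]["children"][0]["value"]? 16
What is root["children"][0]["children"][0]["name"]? "node_135"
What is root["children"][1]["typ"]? "leaf"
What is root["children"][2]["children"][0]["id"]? 256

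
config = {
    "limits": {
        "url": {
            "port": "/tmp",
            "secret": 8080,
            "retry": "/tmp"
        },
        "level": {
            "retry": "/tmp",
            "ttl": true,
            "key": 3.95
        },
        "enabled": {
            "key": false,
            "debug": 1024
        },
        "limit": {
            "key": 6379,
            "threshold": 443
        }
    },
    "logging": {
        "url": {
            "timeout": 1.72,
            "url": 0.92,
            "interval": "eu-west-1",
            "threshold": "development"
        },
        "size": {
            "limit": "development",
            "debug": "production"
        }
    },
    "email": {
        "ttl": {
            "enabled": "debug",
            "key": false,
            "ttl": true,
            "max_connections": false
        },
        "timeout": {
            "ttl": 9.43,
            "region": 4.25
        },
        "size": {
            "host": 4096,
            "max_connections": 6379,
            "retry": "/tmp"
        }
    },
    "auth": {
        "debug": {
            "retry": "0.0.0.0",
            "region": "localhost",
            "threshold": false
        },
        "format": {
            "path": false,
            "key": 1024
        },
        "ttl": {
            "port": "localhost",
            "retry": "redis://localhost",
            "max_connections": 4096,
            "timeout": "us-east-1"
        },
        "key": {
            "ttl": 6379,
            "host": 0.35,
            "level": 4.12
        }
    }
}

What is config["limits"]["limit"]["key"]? 6379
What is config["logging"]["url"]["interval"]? "eu-west-1"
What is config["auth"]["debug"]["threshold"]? False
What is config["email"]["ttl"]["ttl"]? True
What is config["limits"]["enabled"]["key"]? False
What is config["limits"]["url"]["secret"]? 8080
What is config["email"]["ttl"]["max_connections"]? False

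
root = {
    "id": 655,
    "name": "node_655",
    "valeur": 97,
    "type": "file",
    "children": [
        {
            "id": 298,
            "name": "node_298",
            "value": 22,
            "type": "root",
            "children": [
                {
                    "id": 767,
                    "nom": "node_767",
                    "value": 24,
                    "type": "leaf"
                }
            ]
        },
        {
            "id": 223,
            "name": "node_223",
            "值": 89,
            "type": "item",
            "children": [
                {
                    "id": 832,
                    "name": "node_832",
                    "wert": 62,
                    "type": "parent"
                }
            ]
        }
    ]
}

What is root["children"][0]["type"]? "root"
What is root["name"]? "node_655"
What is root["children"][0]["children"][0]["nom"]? "node_767"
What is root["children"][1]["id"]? 223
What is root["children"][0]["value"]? 22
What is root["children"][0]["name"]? "node_298"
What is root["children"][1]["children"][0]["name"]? "node_832"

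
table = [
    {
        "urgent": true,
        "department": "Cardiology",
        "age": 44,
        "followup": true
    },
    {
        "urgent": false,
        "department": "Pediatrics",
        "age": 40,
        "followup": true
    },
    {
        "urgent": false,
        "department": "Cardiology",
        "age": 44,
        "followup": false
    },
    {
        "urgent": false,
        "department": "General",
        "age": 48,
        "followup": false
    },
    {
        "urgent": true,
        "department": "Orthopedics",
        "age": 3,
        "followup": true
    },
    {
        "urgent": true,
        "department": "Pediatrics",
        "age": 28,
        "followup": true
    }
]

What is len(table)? 6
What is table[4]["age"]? 3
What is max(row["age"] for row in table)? 48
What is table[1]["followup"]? True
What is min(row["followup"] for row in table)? False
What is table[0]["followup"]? True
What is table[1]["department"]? "Pediatrics"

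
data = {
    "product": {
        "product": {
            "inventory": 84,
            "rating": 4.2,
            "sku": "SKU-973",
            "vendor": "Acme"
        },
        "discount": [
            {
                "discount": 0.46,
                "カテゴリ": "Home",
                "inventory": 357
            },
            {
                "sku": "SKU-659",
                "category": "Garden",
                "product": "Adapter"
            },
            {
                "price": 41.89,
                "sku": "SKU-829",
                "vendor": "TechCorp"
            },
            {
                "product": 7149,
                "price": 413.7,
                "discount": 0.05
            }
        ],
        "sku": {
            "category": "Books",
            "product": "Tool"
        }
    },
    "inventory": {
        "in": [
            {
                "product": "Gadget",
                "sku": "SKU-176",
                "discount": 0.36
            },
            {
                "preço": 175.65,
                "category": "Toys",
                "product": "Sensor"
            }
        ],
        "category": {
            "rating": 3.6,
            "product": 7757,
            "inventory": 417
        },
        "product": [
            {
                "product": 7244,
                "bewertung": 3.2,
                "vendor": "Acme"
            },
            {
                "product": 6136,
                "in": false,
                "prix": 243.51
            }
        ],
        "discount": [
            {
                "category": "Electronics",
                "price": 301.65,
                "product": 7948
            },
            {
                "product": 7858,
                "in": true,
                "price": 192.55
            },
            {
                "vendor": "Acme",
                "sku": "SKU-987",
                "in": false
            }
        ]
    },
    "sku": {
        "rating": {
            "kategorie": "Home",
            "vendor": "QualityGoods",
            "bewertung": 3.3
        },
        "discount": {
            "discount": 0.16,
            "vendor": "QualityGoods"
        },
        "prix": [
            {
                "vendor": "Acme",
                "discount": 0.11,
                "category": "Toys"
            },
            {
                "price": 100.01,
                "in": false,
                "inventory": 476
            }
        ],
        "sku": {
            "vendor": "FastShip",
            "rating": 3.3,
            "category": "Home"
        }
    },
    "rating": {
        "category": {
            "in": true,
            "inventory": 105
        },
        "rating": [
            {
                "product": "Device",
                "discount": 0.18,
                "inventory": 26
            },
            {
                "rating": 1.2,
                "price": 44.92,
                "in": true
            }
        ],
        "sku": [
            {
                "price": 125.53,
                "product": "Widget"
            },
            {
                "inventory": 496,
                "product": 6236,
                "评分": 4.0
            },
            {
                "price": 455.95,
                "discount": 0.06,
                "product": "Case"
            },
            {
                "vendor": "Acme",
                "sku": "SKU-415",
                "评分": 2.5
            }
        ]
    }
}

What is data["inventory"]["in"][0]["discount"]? 0.36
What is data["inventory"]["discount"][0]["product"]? 7948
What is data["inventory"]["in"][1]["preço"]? 175.65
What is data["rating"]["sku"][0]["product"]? "Widget"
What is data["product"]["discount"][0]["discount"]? 0.46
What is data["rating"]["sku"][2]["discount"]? 0.06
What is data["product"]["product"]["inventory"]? 84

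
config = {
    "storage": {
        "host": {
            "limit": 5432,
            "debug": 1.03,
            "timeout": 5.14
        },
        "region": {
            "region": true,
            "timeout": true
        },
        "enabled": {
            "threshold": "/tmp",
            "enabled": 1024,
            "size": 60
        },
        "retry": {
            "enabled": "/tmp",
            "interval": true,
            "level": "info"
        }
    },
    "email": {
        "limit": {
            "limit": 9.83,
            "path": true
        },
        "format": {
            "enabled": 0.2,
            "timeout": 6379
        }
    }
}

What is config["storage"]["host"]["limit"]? 5432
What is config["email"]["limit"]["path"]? True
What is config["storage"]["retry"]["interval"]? True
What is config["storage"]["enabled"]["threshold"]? "/tmp"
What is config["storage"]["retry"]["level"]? "info"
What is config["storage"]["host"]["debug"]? 1.03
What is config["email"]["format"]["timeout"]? 6379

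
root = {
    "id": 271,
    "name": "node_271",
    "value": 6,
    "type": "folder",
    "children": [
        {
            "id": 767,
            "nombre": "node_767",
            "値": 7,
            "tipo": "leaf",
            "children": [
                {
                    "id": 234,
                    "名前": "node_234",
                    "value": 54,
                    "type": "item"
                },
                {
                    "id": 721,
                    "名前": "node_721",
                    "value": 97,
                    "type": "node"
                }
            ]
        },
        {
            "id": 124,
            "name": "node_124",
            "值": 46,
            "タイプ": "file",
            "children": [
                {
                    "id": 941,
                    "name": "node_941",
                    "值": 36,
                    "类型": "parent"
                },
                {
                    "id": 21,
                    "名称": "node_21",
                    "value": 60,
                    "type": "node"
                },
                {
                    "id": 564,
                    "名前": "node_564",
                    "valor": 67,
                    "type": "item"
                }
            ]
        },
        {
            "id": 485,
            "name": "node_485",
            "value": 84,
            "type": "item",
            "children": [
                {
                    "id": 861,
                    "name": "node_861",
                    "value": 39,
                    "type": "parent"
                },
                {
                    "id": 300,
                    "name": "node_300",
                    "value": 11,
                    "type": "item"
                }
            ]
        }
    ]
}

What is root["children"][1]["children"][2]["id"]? 564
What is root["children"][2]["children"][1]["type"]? "item"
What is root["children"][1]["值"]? 46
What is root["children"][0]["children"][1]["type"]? "node"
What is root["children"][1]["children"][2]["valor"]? 67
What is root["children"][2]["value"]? 84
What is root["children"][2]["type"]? "item"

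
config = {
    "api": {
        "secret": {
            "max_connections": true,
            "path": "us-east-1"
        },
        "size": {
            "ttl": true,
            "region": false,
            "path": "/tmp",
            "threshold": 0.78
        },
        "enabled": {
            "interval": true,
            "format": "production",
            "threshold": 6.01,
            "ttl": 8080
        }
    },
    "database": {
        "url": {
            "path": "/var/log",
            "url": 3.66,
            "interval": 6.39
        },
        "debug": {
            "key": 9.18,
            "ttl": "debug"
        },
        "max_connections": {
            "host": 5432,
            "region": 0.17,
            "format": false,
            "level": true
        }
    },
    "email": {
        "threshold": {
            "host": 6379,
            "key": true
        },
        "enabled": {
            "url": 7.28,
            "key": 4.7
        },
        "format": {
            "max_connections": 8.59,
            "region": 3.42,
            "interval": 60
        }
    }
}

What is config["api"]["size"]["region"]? False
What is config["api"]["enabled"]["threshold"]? 6.01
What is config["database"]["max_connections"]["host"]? 5432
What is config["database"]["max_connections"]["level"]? True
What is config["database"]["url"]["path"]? "/var/log"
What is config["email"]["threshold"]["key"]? True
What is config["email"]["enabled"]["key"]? 4.7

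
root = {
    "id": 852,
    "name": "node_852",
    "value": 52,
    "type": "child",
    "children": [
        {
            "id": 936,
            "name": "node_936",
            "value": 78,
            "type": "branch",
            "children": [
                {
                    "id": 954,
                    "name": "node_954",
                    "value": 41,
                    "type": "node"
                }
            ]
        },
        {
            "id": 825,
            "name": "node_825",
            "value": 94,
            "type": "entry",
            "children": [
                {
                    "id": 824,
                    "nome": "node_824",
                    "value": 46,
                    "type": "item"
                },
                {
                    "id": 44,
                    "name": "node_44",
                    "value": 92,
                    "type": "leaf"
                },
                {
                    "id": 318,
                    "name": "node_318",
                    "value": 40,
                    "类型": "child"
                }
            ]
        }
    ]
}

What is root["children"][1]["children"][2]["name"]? "node_318"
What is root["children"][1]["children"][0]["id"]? 824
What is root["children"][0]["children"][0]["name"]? "node_954"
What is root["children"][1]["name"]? "node_825"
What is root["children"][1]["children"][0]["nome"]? "node_824"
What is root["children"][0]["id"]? 936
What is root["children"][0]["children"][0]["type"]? "node"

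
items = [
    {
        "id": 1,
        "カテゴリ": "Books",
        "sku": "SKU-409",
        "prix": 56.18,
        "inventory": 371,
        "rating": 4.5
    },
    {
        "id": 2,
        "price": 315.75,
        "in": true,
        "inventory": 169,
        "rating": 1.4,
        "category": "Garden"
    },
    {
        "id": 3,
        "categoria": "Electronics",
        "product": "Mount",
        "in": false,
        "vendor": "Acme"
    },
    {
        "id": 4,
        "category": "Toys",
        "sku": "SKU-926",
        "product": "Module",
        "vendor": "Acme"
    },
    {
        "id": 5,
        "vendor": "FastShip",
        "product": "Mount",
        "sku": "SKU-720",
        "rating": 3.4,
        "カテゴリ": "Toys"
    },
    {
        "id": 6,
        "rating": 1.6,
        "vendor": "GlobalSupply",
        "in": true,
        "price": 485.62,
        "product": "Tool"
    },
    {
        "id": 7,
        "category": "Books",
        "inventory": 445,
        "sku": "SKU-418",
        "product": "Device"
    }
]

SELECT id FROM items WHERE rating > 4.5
[]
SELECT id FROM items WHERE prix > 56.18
[]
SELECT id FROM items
[1, 2, 3, 4, 5, 6, 7]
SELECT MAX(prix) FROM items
56.18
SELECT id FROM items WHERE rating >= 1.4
[1, 2, 5, 6]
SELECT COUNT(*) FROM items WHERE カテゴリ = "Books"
1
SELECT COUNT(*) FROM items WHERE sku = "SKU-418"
1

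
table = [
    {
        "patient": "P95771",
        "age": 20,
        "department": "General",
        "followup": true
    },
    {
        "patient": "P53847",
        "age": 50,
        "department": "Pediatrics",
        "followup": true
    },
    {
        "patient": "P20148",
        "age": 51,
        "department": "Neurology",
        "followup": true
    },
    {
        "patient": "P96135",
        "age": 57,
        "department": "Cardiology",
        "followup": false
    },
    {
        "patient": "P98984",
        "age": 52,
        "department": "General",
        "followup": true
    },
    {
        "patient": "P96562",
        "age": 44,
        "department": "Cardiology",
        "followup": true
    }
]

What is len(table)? 6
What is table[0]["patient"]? "P95771"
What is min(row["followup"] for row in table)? False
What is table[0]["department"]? "General"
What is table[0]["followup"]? True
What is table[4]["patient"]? "P98984"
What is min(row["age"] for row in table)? 20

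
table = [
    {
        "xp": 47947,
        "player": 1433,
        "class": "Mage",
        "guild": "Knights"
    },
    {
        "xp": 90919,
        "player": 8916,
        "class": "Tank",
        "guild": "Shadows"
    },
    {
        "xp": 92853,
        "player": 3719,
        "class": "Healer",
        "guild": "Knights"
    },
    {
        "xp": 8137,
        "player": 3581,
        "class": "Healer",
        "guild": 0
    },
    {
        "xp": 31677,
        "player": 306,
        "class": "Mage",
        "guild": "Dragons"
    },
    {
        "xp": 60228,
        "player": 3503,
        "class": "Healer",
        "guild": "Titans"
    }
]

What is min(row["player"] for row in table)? 306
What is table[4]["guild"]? "Dragons"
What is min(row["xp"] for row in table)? 8137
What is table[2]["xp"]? 92853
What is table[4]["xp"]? 31677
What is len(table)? 6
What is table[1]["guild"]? "Shadows"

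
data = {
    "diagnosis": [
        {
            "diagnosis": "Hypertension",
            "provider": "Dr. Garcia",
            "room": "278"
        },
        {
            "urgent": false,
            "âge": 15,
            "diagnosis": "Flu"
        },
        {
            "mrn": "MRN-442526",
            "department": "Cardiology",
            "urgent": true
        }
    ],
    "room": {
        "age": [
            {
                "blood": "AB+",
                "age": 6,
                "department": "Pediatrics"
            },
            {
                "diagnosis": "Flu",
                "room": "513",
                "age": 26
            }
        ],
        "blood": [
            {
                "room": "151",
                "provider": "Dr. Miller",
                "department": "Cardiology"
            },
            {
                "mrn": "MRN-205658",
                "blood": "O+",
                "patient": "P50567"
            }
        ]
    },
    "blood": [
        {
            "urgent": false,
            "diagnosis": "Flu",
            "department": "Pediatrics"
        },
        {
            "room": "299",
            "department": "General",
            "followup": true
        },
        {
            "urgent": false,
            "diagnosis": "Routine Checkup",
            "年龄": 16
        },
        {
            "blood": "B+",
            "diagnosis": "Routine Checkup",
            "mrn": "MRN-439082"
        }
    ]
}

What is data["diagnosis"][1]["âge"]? 15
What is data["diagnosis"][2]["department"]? "Cardiology"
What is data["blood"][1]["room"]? "299"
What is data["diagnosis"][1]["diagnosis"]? "Flu"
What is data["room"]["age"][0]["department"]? "Pediatrics"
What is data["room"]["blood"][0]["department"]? "Cardiology"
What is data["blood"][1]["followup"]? True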